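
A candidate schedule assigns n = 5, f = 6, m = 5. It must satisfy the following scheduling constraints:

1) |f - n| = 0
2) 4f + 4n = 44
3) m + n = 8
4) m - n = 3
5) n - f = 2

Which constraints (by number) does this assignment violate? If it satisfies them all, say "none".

1) |6 - 5| = 1, not 0 — fails.
2) 4f + 4n = 4(6) + 4(5) = 44 — holds.
3) m + n = 5 + 5 = 10, not 8 — fails.
4) m - n = 5 - 5 = 0, not 3 — fails.
5) n - f = 5 - 6 = -1, not 2 — fails.

The assignment fails constraints 1, 3, 4, 5.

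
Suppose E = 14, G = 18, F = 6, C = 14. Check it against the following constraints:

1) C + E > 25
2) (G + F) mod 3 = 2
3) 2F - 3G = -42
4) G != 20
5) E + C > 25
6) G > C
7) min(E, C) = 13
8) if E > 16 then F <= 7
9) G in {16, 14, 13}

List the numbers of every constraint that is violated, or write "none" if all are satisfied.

1) C + E = 14 + 14 = 28; 28 > 25  true
2) G + F = 24; 24 mod 3 = 0, not 2  false
3) 2F - 3G = 2(6) - 3(18) = -42  true
4) G = 18, and 18 ≠ 20  true
5) E + C = 14 + 14 = 28; 28 > 25  true
6) G = 18, C = 14; 18 > 14  true
7) min(14, 14) = 14, not 13  false
8) E = 14, not > 16; antecedent false, conditional vacuously true  true
9) G = 18 is not in {16, 14, 13}  false

No — constraints 2, 7, 9 are not satisfied.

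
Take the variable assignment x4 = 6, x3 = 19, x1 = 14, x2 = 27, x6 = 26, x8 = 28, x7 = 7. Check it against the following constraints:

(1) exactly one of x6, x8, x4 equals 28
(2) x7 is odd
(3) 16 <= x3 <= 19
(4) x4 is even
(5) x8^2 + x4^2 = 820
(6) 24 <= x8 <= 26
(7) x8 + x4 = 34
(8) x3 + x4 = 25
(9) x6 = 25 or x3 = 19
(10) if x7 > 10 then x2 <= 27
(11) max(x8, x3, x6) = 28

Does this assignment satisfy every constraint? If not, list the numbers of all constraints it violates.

The assignment fails constraint 6.

(1) x6=26, x8=28, x4=6; 1 of them equals 28 — OK.
(2) x7 = 7 is odd — OK.
(3) x3 = 19 lies in [16, 19] — OK.
(4) x4 = 6 is even — OK.
(5) x8^2 + x4^2 = 28^2 + 6^2 = 784 + 36 = 820 — OK.
(6) x8 = 28 is outside [24, 26] — violated.
(7) x8 + x4 = 28 + 6 = 34 — OK.
(8) x3 + x4 = 19 + 6 = 25 — OK.
(9) x6 = 26 ≠ 25, but x3 = 19 = 19 (second disjunct) — OK.
(10) x7 = 7, not > 10; antecedent false, conditional vacuously true — OK.
(11) max(28, 19, 26) = 28 — OK.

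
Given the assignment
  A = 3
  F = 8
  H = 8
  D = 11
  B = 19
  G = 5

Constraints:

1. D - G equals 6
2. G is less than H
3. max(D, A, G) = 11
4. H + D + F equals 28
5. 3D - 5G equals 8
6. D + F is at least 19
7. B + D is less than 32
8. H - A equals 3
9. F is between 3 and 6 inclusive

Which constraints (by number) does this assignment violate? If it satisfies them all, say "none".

1. D - G = 11 - 5 = 6  ✓
2. G = 5, H = 8; 5 < 8  ✓
3. max(11, 3, 5) = 11  ✓
4. H + D + F = 8 + 11 + 8 = 27, not 28  ✗
5. 3D - 5G = 3(11) - 5(5) = 8  ✓
6. D + F = 11 + 8 = 19; 19 ≥ 19  ✓
7. B + D = 19 + 11 = 30; 30 < 32  ✓
8. H - A = 8 - 3 = 5, not 3  ✗
9. F = 8 is outside [3, 6]  ✗

No — constraints 4, 8, and 9 are not satisfied.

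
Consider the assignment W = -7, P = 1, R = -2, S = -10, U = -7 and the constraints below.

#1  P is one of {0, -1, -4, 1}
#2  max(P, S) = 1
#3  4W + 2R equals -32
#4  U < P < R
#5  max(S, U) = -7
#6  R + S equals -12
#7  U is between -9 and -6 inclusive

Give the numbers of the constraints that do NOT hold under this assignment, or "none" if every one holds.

Constraint 4 is violated.

#1 P = 1 is in {0, -1, -4, 1} — holds.
#2 max(1, -10) = 1 — holds.
#3 4W + 2R = 4(-7) + 2(-2) = -32 — holds.
#4 values -7, 1, -2; P = 1 is not < R = -2 — does not hold.
#5 max(-10, -7) = -7 — holds.
#6 R + S = -2 + (-10) = -12 — holds.
#7 U = -7 lies in [-9, -6] — holds.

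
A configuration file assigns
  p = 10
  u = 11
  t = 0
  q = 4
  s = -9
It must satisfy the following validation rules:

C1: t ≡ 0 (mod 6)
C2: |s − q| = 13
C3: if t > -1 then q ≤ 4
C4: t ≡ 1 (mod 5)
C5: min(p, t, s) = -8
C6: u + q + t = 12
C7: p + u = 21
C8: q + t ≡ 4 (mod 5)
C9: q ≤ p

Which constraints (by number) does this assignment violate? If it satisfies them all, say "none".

Constraints 4, 5, 6 do not hold.

C1: 0 mod 6 = 0  yes
C2: |-9 − 4| = 13  yes
C3: t = 0 > -1, so we need q ≤ 4; q = 4 ≤ 4  yes
C4: 0 mod 5 = 0, not 1  no
C5: min(10, 0, -9) = -9, not -8  no
C6: u + q + t = 11 + 4 + 0 = 15, not 12  no
C7: p + u = 10 + 11 = 21  yes
C8: q + t = 4; 4 mod 5 = 4  yes
C9: q = 4, p = 10; 4 ≤ 10  yes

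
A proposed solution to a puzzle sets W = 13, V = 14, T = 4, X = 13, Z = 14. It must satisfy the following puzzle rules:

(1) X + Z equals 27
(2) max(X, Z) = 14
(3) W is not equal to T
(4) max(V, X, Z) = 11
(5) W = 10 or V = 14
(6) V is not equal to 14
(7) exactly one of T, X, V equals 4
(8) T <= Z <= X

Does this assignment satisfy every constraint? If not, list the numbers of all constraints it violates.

Violated: 4, 6, 8.

(1) X + Z = 13 + 14 = 27 — holds.
(2) max(13, 14) = 14 — holds.
(3) W = 13, T = 4; distinct — holds.
(4) max(14, 13, 14) = 14, not 11 — fails.
(5) W = 13 ≠ 10, but V = 14 = 14 (second disjunct) — holds.
(6) V = 14, but 14 is required to differ — fails.
(7) T=4, X=13, V=14; 1 of them equals 4 — holds.
(8) values 4, 14, 13; Z = 14 is not <= X = 13 — fails.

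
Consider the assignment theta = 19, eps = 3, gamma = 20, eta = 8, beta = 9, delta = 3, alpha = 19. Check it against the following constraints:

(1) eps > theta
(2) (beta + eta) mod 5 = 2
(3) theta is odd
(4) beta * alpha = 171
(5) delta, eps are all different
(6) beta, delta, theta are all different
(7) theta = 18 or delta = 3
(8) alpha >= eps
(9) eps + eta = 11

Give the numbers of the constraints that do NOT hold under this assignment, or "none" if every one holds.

(1) eps = 3, theta = 19; 3 ≤ 19 (want >) — violated.
(2) beta + eta = 17; 17 mod 5 = 2 — OK.
(3) theta = 19 is odd — OK.
(4) beta * alpha = 9 * 19 = 171 — OK.
(5) delta = eps = 3, not all different — violated.
(6) values 9, 3, 19 are pairwise distinct — OK.
(7) theta = 19 ≠ 18, but delta = 3 = 3 (second disjunct) — OK.
(8) alpha = 19, eps = 3; 19 ≥ 3 — OK.
(9) eps + eta = 3 + 8 = 11 — OK.

Violated: 1, 5.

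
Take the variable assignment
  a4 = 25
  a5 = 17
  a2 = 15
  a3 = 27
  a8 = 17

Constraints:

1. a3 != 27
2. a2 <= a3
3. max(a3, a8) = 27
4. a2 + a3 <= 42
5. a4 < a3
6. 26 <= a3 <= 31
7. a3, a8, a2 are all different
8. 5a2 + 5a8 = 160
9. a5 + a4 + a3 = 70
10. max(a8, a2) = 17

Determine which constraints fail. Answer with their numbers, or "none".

1. a3 = 27, but 27 is required to differ  FAIL
2. a2 = 15, a3 = 27; 15 ≤ 27  OK
3. max(27, 17) = 27  OK
4. a2 + a3 = 15 + 27 = 42; 42 ≤ 42  OK
5. a4 = 25, a3 = 27; 25 < 27  OK
6. a3 = 27 lies in [26, 31]  OK
7. values 27, 17, 15 are pairwise distinct  OK
8. 5a2 + 5a8 = 5(15) + 5(17) = 160  OK
9. a5 + a4 + a3 = 17 + 25 + 27 = 69, not 70  FAIL
10. max(17, 15) = 17  OK

Violated: 1, 9.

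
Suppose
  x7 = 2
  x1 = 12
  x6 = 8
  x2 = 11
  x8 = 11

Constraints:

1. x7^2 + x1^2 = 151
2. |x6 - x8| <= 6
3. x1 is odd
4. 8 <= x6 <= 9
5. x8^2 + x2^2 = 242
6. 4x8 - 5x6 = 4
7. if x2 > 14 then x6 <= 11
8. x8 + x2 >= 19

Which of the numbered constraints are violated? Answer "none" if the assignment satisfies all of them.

1. x7^2 + x1^2 = 2^2 + 12^2 = 4 + 144 = 148, not 151  ✗
2. |8 - 11| = 3; 3 ≤ 6  ✓
3. x1 = 12 is even  ✗
4. x6 = 8 lies in [8, 9]  ✓
5. x8^2 + x2^2 = 11^2 + 11^2 = 121 + 121 = 242  ✓
6. 4x8 - 5x6 = 4(11) - 5(8) = 4  ✓
7. x2 = 11, not > 14; antecedent false, conditional vacuously true  ✓
8. x8 + x2 = 11 + 11 = 22; 22 ≥ 19  ✓

The assignment fails constraints 1, 3.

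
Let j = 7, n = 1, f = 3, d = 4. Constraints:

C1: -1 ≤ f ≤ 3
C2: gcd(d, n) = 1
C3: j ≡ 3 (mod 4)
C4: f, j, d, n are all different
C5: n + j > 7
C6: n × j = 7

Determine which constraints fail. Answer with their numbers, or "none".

No violations.

C1: f = 3 lies in [-1, 3] — holds.
C2: gcd(4, 1) = 1 — holds.
C3: 7 mod 4 = 3 — holds.
C4: values 3, 7, 4, 1 are pairwise distinct — holds.
C5: n + j = 1 + 7 = 8; 8 > 7 — holds.
C6: n × j = 1 × 7 = 7 — holds.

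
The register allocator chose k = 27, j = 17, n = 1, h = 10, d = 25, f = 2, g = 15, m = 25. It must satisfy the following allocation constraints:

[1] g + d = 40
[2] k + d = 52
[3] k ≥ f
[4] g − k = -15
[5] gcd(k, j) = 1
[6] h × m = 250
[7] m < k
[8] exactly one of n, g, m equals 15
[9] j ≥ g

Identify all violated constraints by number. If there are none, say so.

[1] g + d = 15 + 25 = 40  true
[2] k + d = 27 + 25 = 52  true
[3] k = 27, f = 2; 27 ≥ 2  true
[4] g − k = 15 − 27 = -12, not -15  false
[5] gcd(27, 17) = 1  true
[6] h × m = 10 × 25 = 250  true
[7] m = 25, k = 27; 25 < 27  true
[8] n=1, g=15, m=25; 1 of them equals 15  true
[9] j = 17, g = 15; 17 ≥ 15  true

Violated: 4.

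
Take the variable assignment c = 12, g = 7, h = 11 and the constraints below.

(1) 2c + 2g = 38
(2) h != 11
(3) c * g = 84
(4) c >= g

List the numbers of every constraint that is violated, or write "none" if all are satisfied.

No — constraint 2 is not satisfied.

(1) 2c + 2g = 2(12) + 2(7) = 38 — OK.
(2) h = 11, but 11 is required to differ — violated.
(3) c * g = 12 * 7 = 84 — OK.
(4) c = 12, g = 7; 12 ≥ 7 — OK.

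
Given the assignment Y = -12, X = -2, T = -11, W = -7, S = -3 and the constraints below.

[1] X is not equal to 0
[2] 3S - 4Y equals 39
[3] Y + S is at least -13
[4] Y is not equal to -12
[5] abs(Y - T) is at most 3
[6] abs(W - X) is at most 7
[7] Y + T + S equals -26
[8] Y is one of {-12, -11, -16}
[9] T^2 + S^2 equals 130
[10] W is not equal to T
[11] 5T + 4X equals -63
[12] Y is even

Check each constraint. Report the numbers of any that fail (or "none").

[1] X = -2, and -2 ≠ 0  true
[2] 3S - 4Y = 3(-3) - 4(-12) = 39  true
[3] Y + S = -12 + (-3) = -15; -15 < -13, bound -13 not met  false
[4] Y = -12, but -12 is required to differ  false
[5] abs(-12 - (-11)) = 1; 1 ≤ 3  true
[6] abs(-7 - (-2)) = 5; 5 ≤ 7  true
[7] Y + T + S = -12 + (-11) + (-3) = -26  true
[8] Y = -12 is in {-12, -11, -16}  true
[9] T^2 + S^2 = (-11)^2 + (-3)^2 = 121 + 9 = 130  true
[10] W = -7, T = -11; distinct  true
[11] 5T + 4X = 5(-11) + 4(-2) = -63  true
[12] Y = -12 is even  true

The assignment fails constraints 3 and 4.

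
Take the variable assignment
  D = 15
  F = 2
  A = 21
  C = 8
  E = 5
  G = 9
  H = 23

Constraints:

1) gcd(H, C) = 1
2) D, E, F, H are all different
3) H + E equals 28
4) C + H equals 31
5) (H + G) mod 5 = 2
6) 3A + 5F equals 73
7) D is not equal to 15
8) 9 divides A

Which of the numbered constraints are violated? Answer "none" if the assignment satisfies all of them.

No — constraints 7, 8 are not satisfied.

1) gcd(23, 8) = 1 — holds.
2) values 15, 5, 2, 23 are pairwise distinct — holds.
3) H + E = 23 + 5 = 28 — holds.
4) C + H = 8 + 23 = 31 — holds.
5) H + G = 32; 32 mod 5 = 2 — holds.
6) 3A + 5F = 3(21) + 5(2) = 73 — holds.
7) D = 15, but 15 is required to differ — fails.
8) 21 = 9*2 + 3, so 9 does not divide 21 — fails.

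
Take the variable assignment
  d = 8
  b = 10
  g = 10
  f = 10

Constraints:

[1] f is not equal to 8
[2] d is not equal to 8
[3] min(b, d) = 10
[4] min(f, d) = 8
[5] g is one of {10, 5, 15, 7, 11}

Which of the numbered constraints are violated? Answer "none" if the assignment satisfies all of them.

Violated: 2 and 3.

[1] f = 10, and 10 ≠ 8 — satisfied.
[2] d = 8, but 8 is required to differ — violated.
[3] min(10, 8) = 8, not 10 — violated.
[4] min(10, 8) = 8 — satisfied.
[5] g = 10 is in {10, 5, 15, 7, 11} — satisfied.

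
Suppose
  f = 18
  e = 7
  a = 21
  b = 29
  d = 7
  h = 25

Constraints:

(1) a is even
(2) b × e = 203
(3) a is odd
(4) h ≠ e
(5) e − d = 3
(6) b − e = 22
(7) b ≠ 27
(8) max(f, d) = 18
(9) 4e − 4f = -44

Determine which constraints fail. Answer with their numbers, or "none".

(1) a = 21 is odd — fails.
(2) b × e = 29 × 7 = 203 — holds.
(3) a = 21 is odd — holds.
(4) h = 25, e = 7; distinct — holds.
(5) e − d = 7 − 7 = 0, not 3 — fails.
(6) b − e = 29 − 7 = 22 — holds.
(7) b = 29, and 29 ≠ 27 — holds.
(8) max(18, 7) = 18 — holds.
(9) 4e − 4f = 4(7) − 4(18) = -44 — holds.

Constraints 1 and 5 are violated.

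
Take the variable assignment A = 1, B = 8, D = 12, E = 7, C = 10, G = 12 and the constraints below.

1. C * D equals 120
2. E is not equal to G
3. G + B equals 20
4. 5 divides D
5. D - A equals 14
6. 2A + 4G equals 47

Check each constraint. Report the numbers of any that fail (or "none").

1. C * D = 10 * 12 = 120  yes
2. E = 7, G = 12; distinct  yes
3. G + B = 12 + 8 = 20  yes
4. 12 = 5*2 + 2, so 5 does not divide 12  no
5. D - A = 12 - 1 = 11, not 14  no
6. 2A + 4G = 2(1) + 4(12) = 50, not 47  no

Violated: 4, 5, 6.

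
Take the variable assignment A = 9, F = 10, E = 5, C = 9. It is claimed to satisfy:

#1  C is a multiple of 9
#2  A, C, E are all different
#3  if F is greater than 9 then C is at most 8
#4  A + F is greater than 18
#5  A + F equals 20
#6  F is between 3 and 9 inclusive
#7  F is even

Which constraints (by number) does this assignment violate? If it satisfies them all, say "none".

#1 9 / 9 = 1, so 9 divides 9 — satisfied.
#2 A = C = 9, not all different — violated.
#3 F = 10 > 9, so we need C ≤ 8; but C = 9 > 8 — violated.
#4 A + F = 9 + 10 = 19; 19 > 18 — satisfied.
#5 A + F = 9 + 10 = 19, not 20 — violated.
#6 F = 10 is outside [3, 9] — violated.
#7 F = 10 is even — satisfied.

Constraints 2, 3, 5, and 6 do not hold.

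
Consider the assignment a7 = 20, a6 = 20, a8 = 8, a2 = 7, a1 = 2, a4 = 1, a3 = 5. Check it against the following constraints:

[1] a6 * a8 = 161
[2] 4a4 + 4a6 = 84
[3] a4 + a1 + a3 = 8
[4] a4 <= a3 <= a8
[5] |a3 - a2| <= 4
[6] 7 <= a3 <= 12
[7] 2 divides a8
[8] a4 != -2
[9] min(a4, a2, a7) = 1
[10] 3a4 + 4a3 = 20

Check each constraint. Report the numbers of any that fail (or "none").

[1] a6 * a8 = 20 * 8 = 160, not 161  fails
[2] 4a4 + 4a6 = 4(1) + 4(20) = 84  holds
[3] a4 + a1 + a3 = 1 + 2 + 5 = 8  holds
[4] values 1 <= 5 <= 8  holds
[5] |5 - 7| = 2; 2 ≤ 4  holds
[6] a3 = 5 is outside [7, 12]  fails
[7] 8 / 2 = 4, so 2 divides 8  holds
[8] a4 = 1, and 1 ≠ -2  holds
[9] min(1, 7, 20) = 1  holds
[10] 3a4 + 4a3 = 3(1) + 4(5) = 23, not 20  fails

No — constraints 1, 6, 10 are not satisfied.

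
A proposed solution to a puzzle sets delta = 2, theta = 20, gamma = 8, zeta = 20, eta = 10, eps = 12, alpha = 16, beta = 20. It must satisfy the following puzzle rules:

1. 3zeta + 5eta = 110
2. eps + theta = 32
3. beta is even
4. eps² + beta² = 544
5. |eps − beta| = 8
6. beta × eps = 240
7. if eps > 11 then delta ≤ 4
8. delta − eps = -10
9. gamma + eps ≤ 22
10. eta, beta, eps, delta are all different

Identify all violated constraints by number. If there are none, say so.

Yes — all constraints hold.

1. 3zeta + 5eta = 3(20) + 5(10) = 110 — holds.
2. eps + theta = 12 + 20 = 32 — holds.
3. beta = 20 is even — holds.
4. eps² + beta² = 12² + 20² = 144 + 400 = 544 — holds.
5. |12 − 20| = 8 — holds.
6. beta × eps = 20 × 12 = 240 — holds.
7. eps = 12 > 11, so we need delta ≤ 4; delta = 2 ≤ 4 — holds.
8. delta − eps = 2 − 12 = -10 — holds.
9. gamma + eps = 8 + 12 = 20; 20 ≤ 22 — holds.
10. values 10, 20, 12, 2 are pairwise distinct — holds.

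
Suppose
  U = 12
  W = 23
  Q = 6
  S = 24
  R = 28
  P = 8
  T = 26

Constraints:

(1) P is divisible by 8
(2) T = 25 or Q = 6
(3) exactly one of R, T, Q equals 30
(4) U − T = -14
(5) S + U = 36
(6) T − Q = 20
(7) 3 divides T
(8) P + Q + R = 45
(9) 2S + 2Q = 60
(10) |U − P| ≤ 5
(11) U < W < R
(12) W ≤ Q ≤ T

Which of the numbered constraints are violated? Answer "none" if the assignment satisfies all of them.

(1) 8 / 8 = 1, so 8 divides 8  holds
(2) T = 26 ≠ 25, but Q = 6 = 6 (second disjunct)  holds
(3) R=28, T=26, Q=6; 0 of them equal 30, not exactly one  fails
(4) U − T = 12 − 26 = -14  holds
(5) S + U = 24 + 12 = 36  holds
(6) T − Q = 26 − 6 = 20  holds
(7) 26 = 3×8 + 2, so 3 does not divide 26  fails
(8) P + Q + R = 8 + 6 + 28 = 42, not 45  fails
(9) 2S + 2Q = 2(24) + 2(6) = 60  holds
(10) |12 − 8| = 4; 4 ≤ 5  holds
(11) values 12 < 23 < 28  holds
(12) values 23, 6, 26; W = 23 is not ≤ Q = 6  fails

Constraints 3, 7, 8, and 12 are violated.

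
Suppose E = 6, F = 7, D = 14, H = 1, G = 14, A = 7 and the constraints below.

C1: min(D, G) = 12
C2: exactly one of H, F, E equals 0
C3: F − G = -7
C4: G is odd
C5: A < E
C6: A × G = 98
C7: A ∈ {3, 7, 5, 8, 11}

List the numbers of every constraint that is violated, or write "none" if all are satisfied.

C1: min(14, 14) = 14, not 12  false
C2: H=1, F=7, E=6; 0 of them equal 0, not exactly one  false
C3: F − G = 7 − 14 = -7  true
C4: G = 14 is even  false
C5: A = 7, E = 6; 7 ≥ 6 (want <)  false
C6: A × G = 7 × 14 = 98  true
C7: A = 7 is in {3, 7, 5, 8, 11}  true

Violated: 1, 2, 4, and 5.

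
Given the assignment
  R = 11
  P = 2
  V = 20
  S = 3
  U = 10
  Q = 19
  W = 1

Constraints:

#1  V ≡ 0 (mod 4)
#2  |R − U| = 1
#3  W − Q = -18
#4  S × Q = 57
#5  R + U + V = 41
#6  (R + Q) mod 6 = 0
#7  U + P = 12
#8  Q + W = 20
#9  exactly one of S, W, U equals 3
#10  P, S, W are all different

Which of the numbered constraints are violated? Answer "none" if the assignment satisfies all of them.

#1 20 mod 4 = 0 — satisfied.
#2 |11 − 10| = 1 — satisfied.
#3 W − Q = 1 − 19 = -18 — satisfied.
#4 S × Q = 3 × 19 = 57 — satisfied.
#5 R + U + V = 11 + 10 + 20 = 41 — satisfied.
#6 R + Q = 30; 30 mod 6 = 0 — satisfied.
#7 U + P = 10 + 2 = 12 — satisfied.
#8 Q + W = 19 + 1 = 20 — satisfied.
#9 S=3, W=1, U=10; 1 of them equals 3 — satisfied.
#10 values 2, 3, 1 are pairwise distinct — satisfied.

None — every constraint holds.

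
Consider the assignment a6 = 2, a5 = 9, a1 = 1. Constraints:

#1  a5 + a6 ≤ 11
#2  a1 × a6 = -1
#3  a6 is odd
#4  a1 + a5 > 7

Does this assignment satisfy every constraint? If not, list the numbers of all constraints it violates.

#1 a5 + a6 = 9 + 2 = 11; 11 ≤ 11  yes
#2 a1 × a6 = 1 × 2 = 2, not -1  no
#3 a6 = 2 is even  no
#4 a1 + a5 = 1 + 9 = 10; 10 > 7  yes

Violated: 2 and 3.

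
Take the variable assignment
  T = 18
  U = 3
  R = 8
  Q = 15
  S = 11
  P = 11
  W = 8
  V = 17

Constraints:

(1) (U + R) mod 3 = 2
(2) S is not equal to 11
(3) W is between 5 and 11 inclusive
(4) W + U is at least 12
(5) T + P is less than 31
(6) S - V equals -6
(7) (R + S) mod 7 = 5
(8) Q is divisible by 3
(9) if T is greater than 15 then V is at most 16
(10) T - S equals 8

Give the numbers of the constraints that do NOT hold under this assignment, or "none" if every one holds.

(1) U + R = 11; 11 mod 3 = 2  ✔
(2) S = 11, but 11 is required to differ  ✘
(3) W = 8 lies in [5, 11]  ✔
(4) W + U = 8 + 3 = 11; 11 < 12, bound 12 not met  ✘
(5) T + P = 18 + 11 = 29; 29 < 31  ✔
(6) S - V = 11 - 17 = -6  ✔
(7) R + S = 19; 19 mod 7 = 5  ✔
(8) 15 / 3 = 5, so 3 divides 15  ✔
(9) T = 18 > 15, so we need V ≤ 16; but V = 17 > 16  ✘
(10) T - S = 18 - 11 = 7, not 8  ✘

Constraints 2, 4, 9, and 10 do not hold.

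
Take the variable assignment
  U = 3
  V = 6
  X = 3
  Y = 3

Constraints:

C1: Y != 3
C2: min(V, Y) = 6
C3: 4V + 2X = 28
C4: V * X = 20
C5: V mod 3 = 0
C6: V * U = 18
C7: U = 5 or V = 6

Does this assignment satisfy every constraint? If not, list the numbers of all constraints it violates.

No — constraints 1, 2, 3, and 4 are not satisfied.

C1: Y = 3, but 3 is required to differ — violated.
C2: min(6, 3) = 3, not 6 — violated.
C3: 4V + 2X = 4(6) + 2(3) = 30, not 28 — violated.
C4: V * X = 6 * 3 = 18, not 20 — violated.
C5: 6 mod 3 = 0 — satisfied.
C6: V * U = 6 * 3 = 18 — satisfied.
C7: U = 3 ≠ 5, but V = 6 = 6 (second disjunct) — satisfied.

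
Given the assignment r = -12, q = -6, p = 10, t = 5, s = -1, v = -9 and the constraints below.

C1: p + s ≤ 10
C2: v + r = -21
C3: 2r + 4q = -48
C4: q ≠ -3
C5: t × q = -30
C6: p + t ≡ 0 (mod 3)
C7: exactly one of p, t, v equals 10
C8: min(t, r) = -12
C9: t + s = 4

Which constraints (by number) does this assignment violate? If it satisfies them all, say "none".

All constraints are satisfied.

C1: p + s = 10 + (-1) = 9; 9 ≤ 10  OK
C2: v + r = -9 + (-12) = -21  OK
C3: 2r + 4q = 2(-12) + 4(-6) = -48  OK
C4: q = -6, and -6 ≠ -3  OK
C5: t × q = 5 × (-6) = -30  OK
C6: p + t = 15; 15 mod 3 = 0  OK
C7: p=10, t=5, v=-9; 1 of them equals 10  OK
C8: min(5, -12) = -12  OK
C9: t + s = 5 + (-1) = 4  OK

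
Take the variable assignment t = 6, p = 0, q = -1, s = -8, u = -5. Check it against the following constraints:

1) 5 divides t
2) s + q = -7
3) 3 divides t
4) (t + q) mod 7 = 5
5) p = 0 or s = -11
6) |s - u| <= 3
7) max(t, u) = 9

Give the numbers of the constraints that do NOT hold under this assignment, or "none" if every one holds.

1) 6 = 5*1 + 1, so 5 does not divide 6  fails
2) s + q = -8 + (-1) = -9, not -7  fails
3) 6 / 3 = 2, so 3 divides 6  holds
4) t + q = 5; 5 mod 7 = 5  holds
5) p = 0 = 0 (first disjunct)  holds
6) |-8 - (-5)| = 3; 3 ≤ 3  holds
7) max(6, -5) = 6, not 9  fails

Constraints 1, 2, 7 do not hold.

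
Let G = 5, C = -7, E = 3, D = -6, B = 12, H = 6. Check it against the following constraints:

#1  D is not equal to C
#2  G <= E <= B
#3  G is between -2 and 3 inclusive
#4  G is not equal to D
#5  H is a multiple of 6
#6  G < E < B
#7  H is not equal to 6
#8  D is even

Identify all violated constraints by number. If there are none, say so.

#1 D = -6, C = -7; distinct  OK
#2 values 5, 3, 12; G = 5 is not <= E = 3  FAIL
#3 G = 5 is outside [-2, 3]  FAIL
#4 G = 5, D = -6; distinct  OK
#5 6 / 6 = 1, so 6 divides 6  OK
#6 values 5, 3, 12; G = 5 is not < E = 3  FAIL
#7 H = 6, but 6 is required to differ  FAIL
#8 D = -6 is even  OK

Constraints 2, 3, 6, 7 do not hold.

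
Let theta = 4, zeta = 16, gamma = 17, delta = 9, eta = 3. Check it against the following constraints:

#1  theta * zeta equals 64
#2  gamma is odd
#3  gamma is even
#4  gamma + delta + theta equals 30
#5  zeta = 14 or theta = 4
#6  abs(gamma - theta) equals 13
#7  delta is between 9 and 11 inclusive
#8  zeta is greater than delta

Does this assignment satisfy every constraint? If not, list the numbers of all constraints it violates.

#1 theta * zeta = 4 * 16 = 64  OK
#2 gamma = 17 is odd  OK
#3 gamma = 17 is odd  FAIL
#4 gamma + delta + theta = 17 + 9 + 4 = 30  OK
#5 zeta = 16 ≠ 14, but theta = 4 = 4 (second disjunct)  OK
#6 abs(17 - 4) = 13  OK
#7 delta = 9 lies in [9, 11]  OK
#8 zeta = 16, delta = 9; 16 > 9  OK

Constraint 3 does not hold.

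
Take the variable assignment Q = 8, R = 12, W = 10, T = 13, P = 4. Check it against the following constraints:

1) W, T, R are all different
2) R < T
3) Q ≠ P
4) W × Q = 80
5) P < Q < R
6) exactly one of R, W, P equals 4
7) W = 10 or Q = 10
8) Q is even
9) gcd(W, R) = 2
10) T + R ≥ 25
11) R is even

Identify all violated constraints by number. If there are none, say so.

None — every constraint holds.

1) values 10, 13, 12 are pairwise distinct — OK.
2) R = 12, T = 13; 12 < 13 — OK.
3) Q = 8, P = 4; distinct — OK.
4) W × Q = 10 × 8 = 80 — OK.
5) values 4 < 8 < 12 — OK.
6) R=12, W=10, P=4; 1 of them equals 4 — OK.
7) W = 10 = 10 (first disjunct) — OK.
8) Q = 8 is even — OK.
9) gcd(10, 12) = 2 — OK.
10) T + R = 13 + 12 = 25; 25 ≥ 25 — OK.
11) R = 12 is even — OK.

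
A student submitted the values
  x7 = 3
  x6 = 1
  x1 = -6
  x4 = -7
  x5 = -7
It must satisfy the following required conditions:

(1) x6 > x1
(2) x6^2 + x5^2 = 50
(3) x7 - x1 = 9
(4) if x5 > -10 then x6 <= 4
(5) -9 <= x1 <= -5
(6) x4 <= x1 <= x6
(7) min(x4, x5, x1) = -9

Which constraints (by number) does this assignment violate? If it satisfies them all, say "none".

(1) x6 = 1, x1 = -6; 1 > -6 — OK.
(2) x6^2 + x5^2 = 1^2 + (-7)^2 = 1 + 49 = 50 — OK.
(3) x7 - x1 = 3 - (-6) = 9 — OK.
(4) x5 = -7 > -10, so we need x6 ≤ 4; x6 = 1 ≤ 4 — OK.
(5) x1 = -6 lies in [-9, -5] — OK.
(6) values -7 <= -6 <= 1 — OK.
(7) min(-7, -7, -6) = -7, not -9 — violated.

Violated: 7.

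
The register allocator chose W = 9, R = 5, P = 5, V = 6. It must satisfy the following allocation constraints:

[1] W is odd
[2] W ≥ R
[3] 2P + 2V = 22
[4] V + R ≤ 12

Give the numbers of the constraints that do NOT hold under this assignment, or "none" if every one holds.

None — every constraint holds.

[1] W = 9 is odd  ✔
[2] W = 9, R = 5; 9 ≥ 5  ✔
[3] 2P + 2V = 2(5) + 2(6) = 22  ✔
[4] V + R = 6 + 5 = 11; 11 ≤ 12  ✔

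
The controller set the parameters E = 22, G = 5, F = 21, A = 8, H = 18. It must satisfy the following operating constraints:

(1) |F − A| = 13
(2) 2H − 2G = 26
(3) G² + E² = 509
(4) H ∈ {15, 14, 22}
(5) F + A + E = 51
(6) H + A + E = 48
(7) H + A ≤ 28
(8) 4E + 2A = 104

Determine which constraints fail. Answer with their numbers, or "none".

Constraint 4 does not hold.

(1) |21 − 8| = 13 — satisfied.
(2) 2H − 2G = 2(18) − 2(5) = 26 — satisfied.
(3) G² + E² = 5² + 22² = 25 + 484 = 509 — satisfied.
(4) H = 18 is not in {15, 14, 22} — violated.
(5) F + A + E = 21 + 8 + 22 = 51 — satisfied.
(6) H + A + E = 18 + 8 + 22 = 48 — satisfied.
(7) H + A = 18 + 8 = 26; 26 ≤ 28 — satisfied.
(8) 4E + 2A = 4(22) + 2(8) = 104 — satisfied.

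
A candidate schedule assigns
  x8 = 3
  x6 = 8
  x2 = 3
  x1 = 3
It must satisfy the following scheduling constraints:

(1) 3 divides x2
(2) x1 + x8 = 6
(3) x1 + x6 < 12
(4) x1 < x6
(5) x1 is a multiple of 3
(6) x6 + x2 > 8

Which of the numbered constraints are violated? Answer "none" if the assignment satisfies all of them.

(1) 3 / 3 = 1, so 3 divides 3 — satisfied.
(2) x1 + x8 = 3 + 3 = 6 — satisfied.
(3) x1 + x6 = 3 + 8 = 11; 11 < 12 — satisfied.
(4) x1 = 3, x6 = 8; 3 < 8 — satisfied.
(5) 3 / 3 = 1, so 3 divides 3 — satisfied.
(6) x6 + x2 = 8 + 3 = 11; 11 > 8 — satisfied.

No violations.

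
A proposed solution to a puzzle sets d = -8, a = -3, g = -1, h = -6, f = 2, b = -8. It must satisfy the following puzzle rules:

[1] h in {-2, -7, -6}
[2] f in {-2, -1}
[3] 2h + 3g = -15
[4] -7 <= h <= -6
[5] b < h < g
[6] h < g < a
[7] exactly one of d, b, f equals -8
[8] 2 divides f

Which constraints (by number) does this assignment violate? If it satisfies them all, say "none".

[1] h = -6 is in {-2, -7, -6} — OK.
[2] f = 2 is not in {-2, -1} — violated.
[3] 2h + 3g = 2(-6) + 3(-1) = -15 — OK.
[4] h = -6 lies in [-7, -6] — OK.
[5] values -8 < -6 < -1 — OK.
[6] values -6, -1, -3; g = -1 is not < a = -3 — violated.
[7] d=-8, b=-8, f=2; 2 of them equal -8, not exactly one — violated.
[8] 2 / 2 = 1, so 2 divides 2 — OK.

The assignment fails constraints 2, 6, 7.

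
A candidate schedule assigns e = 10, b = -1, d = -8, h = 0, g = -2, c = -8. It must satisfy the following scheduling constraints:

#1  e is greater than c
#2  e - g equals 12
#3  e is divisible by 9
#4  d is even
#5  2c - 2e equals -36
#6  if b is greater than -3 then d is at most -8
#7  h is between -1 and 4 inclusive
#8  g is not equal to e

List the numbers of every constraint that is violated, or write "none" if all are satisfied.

#1 e = 10, c = -8; 10 > -8 — holds.
#2 e - g = 10 - (-2) = 12 — holds.
#3 10 = 9*1 + 1, so 9 does not divide 10 — fails.
#4 d = -8 is even — holds.
#5 2c - 2e = 2(-8) - 2(10) = -36 — holds.
#6 b = -1 > -3, so we need d ≤ -8; d = -8 ≤ -8 — holds.
#7 h = 0 lies in [-1, 4] — holds.
#8 g = -2, e = 10; distinct — holds.

Violated: 3.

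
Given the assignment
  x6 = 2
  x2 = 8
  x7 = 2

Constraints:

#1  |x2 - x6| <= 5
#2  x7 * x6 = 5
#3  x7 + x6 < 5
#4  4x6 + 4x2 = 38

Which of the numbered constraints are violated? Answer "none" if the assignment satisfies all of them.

No — constraints 1, 2, and 4 are not satisfied.

#1 |8 - 2| = 6; 6 > 5, exceeds bound 5  false
#2 x7 * x6 = 2 * 2 = 4, not 5  false
#3 x7 + x6 = 2 + 2 = 4; 4 < 5  true
#4 4x6 + 4x2 = 4(2) + 4(8) = 40, not 38  false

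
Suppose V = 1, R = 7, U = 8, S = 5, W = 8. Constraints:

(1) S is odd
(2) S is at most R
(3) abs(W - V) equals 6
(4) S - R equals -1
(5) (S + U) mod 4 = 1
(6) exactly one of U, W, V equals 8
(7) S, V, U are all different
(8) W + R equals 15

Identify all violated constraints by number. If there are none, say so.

Violated: 3, 4, and 6.

(1) S = 5 is odd — OK.
(2) S = 5, R = 7; 5 ≤ 7 — OK.
(3) abs(8 - 1) = 7, not 6 — violated.
(4) S - R = 5 - 7 = -2, not -1 — violated.
(5) S + U = 13; 13 mod 4 = 1 — OK.
(6) U=8, W=8, V=1; 2 of them equal 8, not exactly one — violated.
(7) values 5, 1, 8 are pairwise distinct — OK.
(8) W + R = 8 + 7 = 15 — OK.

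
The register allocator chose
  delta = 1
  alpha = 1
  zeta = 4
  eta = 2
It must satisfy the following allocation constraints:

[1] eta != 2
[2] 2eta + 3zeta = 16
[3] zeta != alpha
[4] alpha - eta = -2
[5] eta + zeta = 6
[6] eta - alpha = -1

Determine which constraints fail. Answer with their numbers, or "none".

The assignment fails constraints 1, 4, and 6.

[1] eta = 2, but 2 is required to differ  ✘
[2] 2eta + 3zeta = 2(2) + 3(4) = 16  ✔
[3] zeta = 4, alpha = 1; distinct  ✔
[4] alpha - eta = 1 - 2 = -1, not -2  ✘
[5] eta + zeta = 2 + 4 = 6  ✔
[6] eta - alpha = 2 - 1 = 1, not -1  ✘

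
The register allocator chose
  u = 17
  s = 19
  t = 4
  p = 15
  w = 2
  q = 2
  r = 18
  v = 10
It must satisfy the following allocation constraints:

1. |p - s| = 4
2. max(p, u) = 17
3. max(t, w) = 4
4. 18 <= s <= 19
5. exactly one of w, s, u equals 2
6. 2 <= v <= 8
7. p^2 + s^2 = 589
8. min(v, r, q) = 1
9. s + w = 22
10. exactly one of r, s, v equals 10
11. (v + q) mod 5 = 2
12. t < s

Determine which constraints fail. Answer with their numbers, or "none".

1. |15 - 19| = 4 — holds.
2. max(15, 17) = 17 — holds.
3. max(4, 2) = 4 — holds.
4. s = 19 lies in [18, 19] — holds.
5. w=2, s=19, u=17; 1 of them equals 2 — holds.
6. v = 10 is outside [2, 8] — does not hold.
7. p^2 + s^2 = 15^2 + 19^2 = 225 + 361 = 586, not 589 — does not hold.
8. min(10, 18, 2) = 2, not 1 — does not hold.
9. s + w = 19 + 2 = 21, not 22 — does not hold.
10. r=18, s=19, v=10; 1 of them equals 10 — holds.
11. v + q = 12; 12 mod 5 = 2 — holds.
12. t = 4, s = 19; 4 < 19 — holds.

Constraints 6, 7, 8, and 9 do not hold.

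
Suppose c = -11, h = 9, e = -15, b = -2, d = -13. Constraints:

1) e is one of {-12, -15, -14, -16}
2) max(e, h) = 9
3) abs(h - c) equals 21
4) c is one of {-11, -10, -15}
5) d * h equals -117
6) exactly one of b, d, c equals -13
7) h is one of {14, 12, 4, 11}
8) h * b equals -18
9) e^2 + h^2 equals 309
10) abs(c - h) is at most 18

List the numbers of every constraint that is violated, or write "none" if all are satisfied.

No — constraints 3, 7, 9, 10 are not satisfied.

1) e = -15 is in {-12, -15, -14, -16} — satisfied.
2) max(-15, 9) = 9 — satisfied.
3) abs(9 - (-11)) = 20, not 21 — violated.
4) c = -11 is in {-11, -10, -15} — satisfied.
5) d * h = -13 * 9 = -117 — satisfied.
6) b=-2, d=-13, c=-11; 1 of them equals -13 — satisfied.
7) h = 9 is not in {14, 12, 4, 11} — violated.
8) h * b = 9 * (-2) = -18 — satisfied.
9) e^2 + h^2 = (-15)^2 + 9^2 = 225 + 81 = 306, not 309 — violated.
10) abs(-11 - 9) = 20; 20 > 18, exceeds bound 18 — violated.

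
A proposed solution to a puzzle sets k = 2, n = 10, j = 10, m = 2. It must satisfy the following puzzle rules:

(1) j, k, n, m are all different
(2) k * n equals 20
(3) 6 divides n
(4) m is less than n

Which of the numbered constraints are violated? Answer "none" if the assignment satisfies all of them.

No — constraints 1, 3 are not satisfied.

(1) j = n = 10, not all different — violated.
(2) k * n = 2 * 10 = 20 — satisfied.
(3) 10 = 6*1 + 4, so 6 does not divide 10 — violated.
(4) m = 2, n = 10; 2 < 10 — satisfied.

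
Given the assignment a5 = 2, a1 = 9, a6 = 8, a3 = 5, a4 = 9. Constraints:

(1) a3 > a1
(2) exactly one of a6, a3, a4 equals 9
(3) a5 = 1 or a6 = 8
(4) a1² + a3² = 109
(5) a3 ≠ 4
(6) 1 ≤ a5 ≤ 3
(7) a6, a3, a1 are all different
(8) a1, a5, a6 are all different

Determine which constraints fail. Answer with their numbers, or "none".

(1) a3 = 5, a1 = 9; 5 ≤ 9 (want >) — fails.
(2) a6=8, a3=5, a4=9; 1 of them equals 9 — holds.
(3) a5 = 2 ≠ 1, but a6 = 8 = 8 (second disjunct) — holds.
(4) a1² + a3² = 9² + 5² = 81 + 25 = 106, not 109 — fails.
(5) a3 = 5, and 5 ≠ 4 — holds.
(6) a5 = 2 lies in [1, 3] — holds.
(7) values 8, 5, 9 are pairwise distinct — holds.
(8) values 9, 2, 8 are pairwise distinct — holds.

The assignment fails constraints 1 and 4.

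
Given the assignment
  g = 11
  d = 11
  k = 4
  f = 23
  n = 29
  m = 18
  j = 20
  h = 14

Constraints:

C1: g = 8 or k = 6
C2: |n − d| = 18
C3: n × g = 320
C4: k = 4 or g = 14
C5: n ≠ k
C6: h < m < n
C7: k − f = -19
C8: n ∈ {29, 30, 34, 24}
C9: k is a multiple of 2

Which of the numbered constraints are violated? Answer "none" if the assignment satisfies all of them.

C1: g = 11 ≠ 8 and k = 4 ≠ 6; both disjuncts false — violated.
C2: |29 − 11| = 18 — OK.
C3: n × g = 29 × 11 = 319, not 320 — violated.
C4: k = 4 = 4 (first disjunct) — OK.
C5: n = 29, k = 4; distinct — OK.
C6: values 14 < 18 < 29 — OK.
C7: k − f = 4 − 23 = -19 — OK.
C8: n = 29 is in {29, 30, 34, 24} — OK.
C9: 4 / 2 = 2, so 2 divides 4 — OK.

Constraints 1, 3 do not hold.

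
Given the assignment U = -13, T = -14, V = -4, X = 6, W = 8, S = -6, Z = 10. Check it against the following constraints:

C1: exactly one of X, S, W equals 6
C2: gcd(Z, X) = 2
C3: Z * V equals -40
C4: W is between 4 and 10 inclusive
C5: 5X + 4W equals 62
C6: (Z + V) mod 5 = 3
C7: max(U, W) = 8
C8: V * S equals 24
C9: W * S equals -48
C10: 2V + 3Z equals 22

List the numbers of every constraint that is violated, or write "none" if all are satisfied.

Constraint 6 is violated.

C1: X=6, S=-6, W=8; 1 of them equals 6 — holds.
C2: gcd(10, 6) = 2 — holds.
C3: Z * V = 10 * (-4) = -40 — holds.
C4: W = 8 lies in [4, 10] — holds.
C5: 5X + 4W = 5(6) + 4(8) = 62 — holds.
C6: Z + V = 6; 6 mod 5 = 1, not 3 — fails.
C7: max(-13, 8) = 8 — holds.
C8: V * S = -4 * (-6) = 24 — holds.
C9: W * S = 8 * (-6) = -48 — holds.
C10: 2V + 3Z = 2(-4) + 3(10) = 22 — holds.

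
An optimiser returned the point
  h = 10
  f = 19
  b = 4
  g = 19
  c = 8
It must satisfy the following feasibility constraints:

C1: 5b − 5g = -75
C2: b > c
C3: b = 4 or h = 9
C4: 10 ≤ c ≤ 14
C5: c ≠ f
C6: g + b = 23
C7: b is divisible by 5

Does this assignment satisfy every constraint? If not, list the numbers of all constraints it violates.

C1: 5b − 5g = 5(4) − 5(19) = -75  yes
C2: b = 4, c = 8; 4 ≤ 8 (want >)  no
C3: b = 4 = 4 (first disjunct)  yes
C4: c = 8 is outside [10, 14]  no
C5: c = 8, f = 19; distinct  yes
C6: g + b = 19 + 4 = 23  yes
C7: 4 = 5×0 + 4, so 5 does not divide 4  no

The assignment fails constraints 2, 4, 7.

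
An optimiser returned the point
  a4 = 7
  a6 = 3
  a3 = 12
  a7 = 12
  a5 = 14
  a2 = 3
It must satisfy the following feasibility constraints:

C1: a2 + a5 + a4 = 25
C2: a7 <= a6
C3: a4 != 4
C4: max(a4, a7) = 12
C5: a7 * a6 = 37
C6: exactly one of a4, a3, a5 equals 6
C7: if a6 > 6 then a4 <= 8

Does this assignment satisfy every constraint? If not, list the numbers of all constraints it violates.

Violated: 1, 2, 5, and 6.

C1: a2 + a5 + a4 = 3 + 14 + 7 = 24, not 25 — fails.
C2: a7 = 12, a6 = 3; 12 > 3 (want ≤) — fails.
C3: a4 = 7, and 7 ≠ 4 — holds.
C4: max(7, 12) = 12 — holds.
C5: a7 * a6 = 12 * 3 = 36, not 37 — fails.
C6: a4=7, a3=12, a5=14; 0 of them equal 6, not exactly one — fails.
C7: a6 = 3, not > 6; antecedent false, conditional vacuously true — holds.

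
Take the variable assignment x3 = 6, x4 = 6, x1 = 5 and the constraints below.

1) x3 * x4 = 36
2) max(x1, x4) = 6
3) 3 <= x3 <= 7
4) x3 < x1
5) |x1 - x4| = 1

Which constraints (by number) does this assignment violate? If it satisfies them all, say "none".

1) x3 * x4 = 6 * 6 = 36  ✔
2) max(5, 6) = 6  ✔
3) x3 = 6 lies in [3, 7]  ✔
4) x3 = 6, x1 = 5; 6 ≥ 5 (want <)  ✘
5) |5 - 6| = 1  ✔

Constraint 4 is violated.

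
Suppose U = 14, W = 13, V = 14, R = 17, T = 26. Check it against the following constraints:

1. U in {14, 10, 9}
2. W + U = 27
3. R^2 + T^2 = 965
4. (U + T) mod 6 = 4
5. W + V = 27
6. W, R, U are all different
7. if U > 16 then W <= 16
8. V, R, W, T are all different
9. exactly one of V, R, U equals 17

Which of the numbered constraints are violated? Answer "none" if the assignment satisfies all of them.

All constraints are satisfied.

1. U = 14 is in {14, 10, 9} — holds.
2. W + U = 13 + 14 = 27 — holds.
3. R^2 + T^2 = 17^2 + 26^2 = 289 + 676 = 965 — holds.
4. U + T = 40; 40 mod 6 = 4 — holds.
5. W + V = 13 + 14 = 27 — holds.
6. values 13, 17, 14 are pairwise distinct — holds.
7. U = 14, not > 16; antecedent false, conditional vacuously true — holds.
8. values 14, 17, 13, 26 are pairwise distinct — holds.
9. V=14, R=17, U=14; 1 of them equals 17 — holds.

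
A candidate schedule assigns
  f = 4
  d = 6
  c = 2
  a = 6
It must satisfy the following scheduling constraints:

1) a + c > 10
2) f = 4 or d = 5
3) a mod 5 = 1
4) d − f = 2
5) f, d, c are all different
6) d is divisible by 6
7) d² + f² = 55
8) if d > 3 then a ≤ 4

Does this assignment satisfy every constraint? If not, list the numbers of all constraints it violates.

The assignment fails constraints 1, 7, 8.

1) a + c = 6 + 2 = 8; 8 ≤ 10, bound 10 not met — does not hold.
2) f = 4 = 4 (first disjunct) — holds.
3) 6 mod 5 = 1 — holds.
4) d − f = 6 − 4 = 2 — holds.
5) values 4, 6, 2 are pairwise distinct — holds.
6) 6 / 6 = 1, so 6 divides 6 — holds.
7) d² + f² = 6² + 4² = 36 + 16 = 52, not 55 — does not hold.
8) d = 6 > 3, so we need a ≤ 4; but a = 6 > 4 — does not hold.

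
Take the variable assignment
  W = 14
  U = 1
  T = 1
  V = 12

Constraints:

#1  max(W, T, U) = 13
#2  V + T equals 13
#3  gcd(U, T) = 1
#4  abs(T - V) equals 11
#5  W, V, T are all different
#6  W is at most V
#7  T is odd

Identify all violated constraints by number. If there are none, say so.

Constraints 1 and 6 are violated.

#1 max(14, 1, 1) = 14, not 13 — fails.
#2 V + T = 12 + 1 = 13 — holds.
#3 gcd(1, 1) = 1 — holds.
#4 abs(1 - 12) = 11 — holds.
#5 values 14, 12, 1 are pairwise distinct — holds.
#6 W = 14, V = 12; 14 > 12 (want ≤) — fails.
#7 T = 1 is odd — holds.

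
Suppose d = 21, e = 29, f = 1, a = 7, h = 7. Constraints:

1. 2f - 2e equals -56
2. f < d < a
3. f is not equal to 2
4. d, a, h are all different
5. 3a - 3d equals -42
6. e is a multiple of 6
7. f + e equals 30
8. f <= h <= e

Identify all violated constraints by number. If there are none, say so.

1. 2f - 2e = 2(1) - 2(29) = -56  true
2. values 1, 21, 7; d = 21 is not < a = 7  false
3. f = 1, and 1 ≠ 2  true
4. a = h = 7, not all different  false
5. 3a - 3d = 3(7) - 3(21) = -42  true
6. 29 = 6*4 + 5, so 6 does not divide 29  false
7. f + e = 1 + 29 = 30  true
8. values 1 <= 7 <= 29  true

No — constraints 2, 4, and 6 are not satisfied.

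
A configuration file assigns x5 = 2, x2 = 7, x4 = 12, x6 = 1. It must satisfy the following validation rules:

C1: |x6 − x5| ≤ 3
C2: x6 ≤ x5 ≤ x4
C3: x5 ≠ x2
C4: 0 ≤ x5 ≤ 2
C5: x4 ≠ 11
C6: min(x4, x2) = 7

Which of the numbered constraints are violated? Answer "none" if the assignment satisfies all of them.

C1: |1 − 2| = 1; 1 ≤ 3  yes
C2: values 1 ≤ 2 ≤ 12  yes
C3: x5 = 2, x2 = 7; distinct  yes
C4: x5 = 2 lies in [0, 2]  yes
C5: x4 = 12, and 12 ≠ 11  yes
C6: min(12, 7) = 7  yes

The assignment satisfies every constraint.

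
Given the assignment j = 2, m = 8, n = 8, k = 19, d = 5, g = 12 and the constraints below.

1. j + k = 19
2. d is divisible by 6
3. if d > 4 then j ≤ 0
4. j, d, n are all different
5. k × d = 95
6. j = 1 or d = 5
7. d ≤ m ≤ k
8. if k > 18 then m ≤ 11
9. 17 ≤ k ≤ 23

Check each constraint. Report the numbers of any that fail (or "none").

1. j + k = 2 + 19 = 21, not 19 — violated.
2. 5 = 6×0 + 5, so 6 does not divide 5 — violated.
3. d = 5 > 4, so we need j ≤ 0; but j = 2 > 0 — violated.
4. values 2, 5, 8 are pairwise distinct — satisfied.
5. k × d = 19 × 5 = 95 — satisfied.
6. j = 2 ≠ 1, but d = 5 = 5 (second disjunct) — satisfied.
7. values 5 ≤ 8 ≤ 19 — satisfied.
8. k = 19 > 18, so we need m ≤ 11; m = 8 ≤ 11 — satisfied.
9. k = 19 lies in [17, 23] — satisfied.

Constraints 1, 2, and 3 do not hold.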